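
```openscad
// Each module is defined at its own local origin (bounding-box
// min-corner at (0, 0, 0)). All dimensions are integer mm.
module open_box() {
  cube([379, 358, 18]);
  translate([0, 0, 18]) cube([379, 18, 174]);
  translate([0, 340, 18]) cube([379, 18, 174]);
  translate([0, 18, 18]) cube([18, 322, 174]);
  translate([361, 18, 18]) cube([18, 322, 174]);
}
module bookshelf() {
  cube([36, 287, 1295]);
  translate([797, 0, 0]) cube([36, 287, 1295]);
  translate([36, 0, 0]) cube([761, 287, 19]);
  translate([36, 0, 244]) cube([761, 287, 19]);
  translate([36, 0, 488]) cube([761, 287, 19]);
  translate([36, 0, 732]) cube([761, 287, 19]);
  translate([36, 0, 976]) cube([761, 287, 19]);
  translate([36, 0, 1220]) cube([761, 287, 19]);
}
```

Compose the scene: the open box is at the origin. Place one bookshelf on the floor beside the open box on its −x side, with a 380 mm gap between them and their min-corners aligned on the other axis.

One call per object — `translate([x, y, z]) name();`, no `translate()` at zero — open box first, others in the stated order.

open_box();
translate([-1213, 0, 0]) bookshelf();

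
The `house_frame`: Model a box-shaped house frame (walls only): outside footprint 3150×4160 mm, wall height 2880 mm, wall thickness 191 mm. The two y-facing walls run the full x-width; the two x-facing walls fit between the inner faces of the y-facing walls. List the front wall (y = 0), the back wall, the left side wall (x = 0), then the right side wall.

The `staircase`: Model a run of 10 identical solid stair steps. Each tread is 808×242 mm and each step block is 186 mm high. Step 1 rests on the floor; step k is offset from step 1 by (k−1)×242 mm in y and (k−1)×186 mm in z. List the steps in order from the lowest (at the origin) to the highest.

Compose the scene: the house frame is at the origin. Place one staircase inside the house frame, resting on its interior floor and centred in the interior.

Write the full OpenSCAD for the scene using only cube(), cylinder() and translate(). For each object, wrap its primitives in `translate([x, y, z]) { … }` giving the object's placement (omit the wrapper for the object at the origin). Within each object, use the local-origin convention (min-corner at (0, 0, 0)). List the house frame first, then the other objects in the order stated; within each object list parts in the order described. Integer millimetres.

cube([3150, 191, 2880]);
translate([0, 3969, 0]) cube([3150, 191, 2880]);
translate([0, 191, 0]) cube([191, 3778, 2880]);
translate([2959, 191, 0]) cube([191, 3778, 2880]);
translate([1171, 870, 0]) {
  cube([808, 242, 186]);
  translate([0, 242, 186]) cube([808, 242, 186]);
  translate([0, 484, 372]) cube([808, 242, 186]);
  translate([0, 726, 558]) cube([808, 242, 186]);
  translate([0, 968, 744]) cube([808, 242, 186]);
  translate([0, 1210, 930]) cube([808, 242, 186]);
  translate([0, 1452, 1116]) cube([808, 242, 186]);
  translate([0, 1694, 1302]) cube([808, 242, 186]);
  translate([0, 1936, 1488]) cube([808, 242, 186]);
  translate([0, 2178, 1674]) cube([808, 242, 186]);
}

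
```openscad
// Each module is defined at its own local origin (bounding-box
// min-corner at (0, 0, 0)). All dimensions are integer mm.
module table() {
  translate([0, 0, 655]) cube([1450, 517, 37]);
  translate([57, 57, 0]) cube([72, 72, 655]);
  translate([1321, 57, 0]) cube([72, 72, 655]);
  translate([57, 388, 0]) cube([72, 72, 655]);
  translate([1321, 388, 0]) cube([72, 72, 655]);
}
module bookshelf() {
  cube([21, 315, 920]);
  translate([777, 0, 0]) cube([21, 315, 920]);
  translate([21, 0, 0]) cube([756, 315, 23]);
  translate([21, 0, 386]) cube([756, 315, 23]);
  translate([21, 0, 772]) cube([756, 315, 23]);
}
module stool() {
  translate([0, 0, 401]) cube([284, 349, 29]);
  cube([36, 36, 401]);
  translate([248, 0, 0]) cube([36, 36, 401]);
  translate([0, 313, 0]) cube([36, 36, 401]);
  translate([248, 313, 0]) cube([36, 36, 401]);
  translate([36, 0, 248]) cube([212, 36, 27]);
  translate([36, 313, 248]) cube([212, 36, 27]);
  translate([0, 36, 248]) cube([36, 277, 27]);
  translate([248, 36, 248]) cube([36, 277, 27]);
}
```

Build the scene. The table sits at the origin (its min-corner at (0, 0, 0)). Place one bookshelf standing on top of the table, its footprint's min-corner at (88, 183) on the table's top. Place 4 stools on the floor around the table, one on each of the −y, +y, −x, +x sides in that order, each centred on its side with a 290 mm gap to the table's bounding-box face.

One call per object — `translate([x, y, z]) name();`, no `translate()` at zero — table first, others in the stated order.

table();
translate([88, 183, 692]) bookshelf();
translate([583, -639, 0]) stool();
translate([583, 807, 0]) stool();
translate([-574, 84, 0]) stool();
translate([1740, 84, 0]) stool();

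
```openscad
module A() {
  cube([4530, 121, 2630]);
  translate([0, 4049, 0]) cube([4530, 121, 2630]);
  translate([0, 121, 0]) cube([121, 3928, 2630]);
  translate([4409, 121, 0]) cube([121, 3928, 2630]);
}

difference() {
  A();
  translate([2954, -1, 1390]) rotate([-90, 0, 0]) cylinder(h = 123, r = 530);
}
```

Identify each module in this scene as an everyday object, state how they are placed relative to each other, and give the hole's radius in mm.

A is a house frame. The house frame has a circular hole through its front wall. The hole's radius is 530 mm.

The subtracted cylinder has r = 530 mm.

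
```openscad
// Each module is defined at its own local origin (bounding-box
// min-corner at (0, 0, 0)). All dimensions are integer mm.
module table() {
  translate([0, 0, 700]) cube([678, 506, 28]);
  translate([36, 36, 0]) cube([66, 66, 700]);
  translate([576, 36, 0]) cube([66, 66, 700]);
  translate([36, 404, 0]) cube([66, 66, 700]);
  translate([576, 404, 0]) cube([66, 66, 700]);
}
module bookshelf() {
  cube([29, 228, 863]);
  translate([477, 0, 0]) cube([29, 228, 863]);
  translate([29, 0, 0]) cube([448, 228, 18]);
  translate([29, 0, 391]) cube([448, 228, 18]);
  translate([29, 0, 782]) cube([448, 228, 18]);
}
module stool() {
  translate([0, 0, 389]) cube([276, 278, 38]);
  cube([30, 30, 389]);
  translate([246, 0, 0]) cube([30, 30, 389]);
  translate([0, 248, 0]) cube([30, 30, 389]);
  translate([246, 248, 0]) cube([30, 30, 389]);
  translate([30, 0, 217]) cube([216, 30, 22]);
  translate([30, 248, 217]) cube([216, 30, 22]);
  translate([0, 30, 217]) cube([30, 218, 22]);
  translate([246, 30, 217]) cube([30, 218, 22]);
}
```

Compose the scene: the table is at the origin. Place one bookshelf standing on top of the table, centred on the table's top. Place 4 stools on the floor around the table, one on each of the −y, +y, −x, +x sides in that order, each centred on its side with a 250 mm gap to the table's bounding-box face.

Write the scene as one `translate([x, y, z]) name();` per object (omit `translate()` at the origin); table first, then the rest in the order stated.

table();
translate([86, 139, 728]) bookshelf();
translate([201, -528, 0]) stool();
translate([201, 756, 0]) stool();
translate([-526, 114, 0]) stool();
translate([928, 114, 0]) stool();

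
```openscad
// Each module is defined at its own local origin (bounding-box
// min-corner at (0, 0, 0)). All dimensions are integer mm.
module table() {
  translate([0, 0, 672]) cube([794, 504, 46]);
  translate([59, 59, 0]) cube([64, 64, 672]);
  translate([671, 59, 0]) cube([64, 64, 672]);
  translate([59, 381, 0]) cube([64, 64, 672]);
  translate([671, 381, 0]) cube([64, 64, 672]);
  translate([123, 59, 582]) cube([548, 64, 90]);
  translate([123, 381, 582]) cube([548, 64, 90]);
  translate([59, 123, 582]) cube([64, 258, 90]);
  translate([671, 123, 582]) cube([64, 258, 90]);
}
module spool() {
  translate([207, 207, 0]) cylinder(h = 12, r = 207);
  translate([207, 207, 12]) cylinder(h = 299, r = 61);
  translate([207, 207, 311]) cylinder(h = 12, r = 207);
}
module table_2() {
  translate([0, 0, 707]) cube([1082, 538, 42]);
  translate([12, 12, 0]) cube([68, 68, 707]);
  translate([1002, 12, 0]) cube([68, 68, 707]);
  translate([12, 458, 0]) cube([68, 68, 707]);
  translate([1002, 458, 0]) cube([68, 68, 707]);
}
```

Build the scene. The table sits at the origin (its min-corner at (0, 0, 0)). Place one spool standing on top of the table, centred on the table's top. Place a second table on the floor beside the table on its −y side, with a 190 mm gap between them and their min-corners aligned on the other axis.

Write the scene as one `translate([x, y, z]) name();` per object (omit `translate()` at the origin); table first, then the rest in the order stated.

table();
translate([190, 45, 718]) spool();
translate([0, -728, 0]) table_2();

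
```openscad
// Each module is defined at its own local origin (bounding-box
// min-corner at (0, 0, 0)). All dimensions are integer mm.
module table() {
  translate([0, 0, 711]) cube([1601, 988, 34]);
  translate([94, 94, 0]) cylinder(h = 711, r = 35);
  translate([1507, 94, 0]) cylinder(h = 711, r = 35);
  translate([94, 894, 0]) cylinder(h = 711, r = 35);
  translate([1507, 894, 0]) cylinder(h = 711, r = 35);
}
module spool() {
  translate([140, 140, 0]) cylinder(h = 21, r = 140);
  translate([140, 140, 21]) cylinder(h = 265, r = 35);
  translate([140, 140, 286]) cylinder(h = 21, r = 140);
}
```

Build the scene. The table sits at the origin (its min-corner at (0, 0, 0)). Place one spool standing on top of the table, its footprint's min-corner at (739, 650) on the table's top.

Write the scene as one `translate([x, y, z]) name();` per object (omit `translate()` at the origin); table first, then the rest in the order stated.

table();
translate([739, 650, 745]) spool();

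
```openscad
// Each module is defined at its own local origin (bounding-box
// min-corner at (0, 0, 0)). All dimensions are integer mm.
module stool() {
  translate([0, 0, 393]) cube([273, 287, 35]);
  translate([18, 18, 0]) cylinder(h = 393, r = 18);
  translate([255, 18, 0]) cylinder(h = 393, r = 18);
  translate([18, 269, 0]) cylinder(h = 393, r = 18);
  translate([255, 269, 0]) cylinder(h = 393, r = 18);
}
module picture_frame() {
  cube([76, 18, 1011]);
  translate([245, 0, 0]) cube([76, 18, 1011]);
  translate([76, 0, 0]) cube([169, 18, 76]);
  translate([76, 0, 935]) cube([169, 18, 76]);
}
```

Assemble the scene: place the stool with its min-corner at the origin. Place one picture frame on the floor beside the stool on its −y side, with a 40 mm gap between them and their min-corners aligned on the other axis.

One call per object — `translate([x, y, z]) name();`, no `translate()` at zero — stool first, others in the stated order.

stool();
translate([0, -58, 0]) picture_frame();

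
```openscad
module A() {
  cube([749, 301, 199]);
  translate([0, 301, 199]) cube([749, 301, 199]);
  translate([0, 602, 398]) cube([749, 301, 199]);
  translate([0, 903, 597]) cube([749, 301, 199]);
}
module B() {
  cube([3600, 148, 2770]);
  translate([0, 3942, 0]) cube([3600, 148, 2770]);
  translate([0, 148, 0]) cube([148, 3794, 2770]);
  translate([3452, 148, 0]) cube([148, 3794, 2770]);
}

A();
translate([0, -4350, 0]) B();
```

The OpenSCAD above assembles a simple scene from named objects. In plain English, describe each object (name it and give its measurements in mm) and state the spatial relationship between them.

A is a run of 4 identical solid stair steps. Each tread is 749×301 mm and each step block is 199 mm high. Step 1 rests on the floor; step k is offset from step 1 by (k−1)×301 mm in y and (k−1)×199 mm in z.

B is the wall frame of a small rectangular building: four walls, each 2770 mm tall and 148 mm thick, enclosing a footprint 3600 mm (x) by 4090 mm (y) outside-to-outside, with no floor or roof. The front and back walls (the −y and +y sides) span the full width; the two side walls fit between them.

The house frame is on the floor beside the staircase on its −y side.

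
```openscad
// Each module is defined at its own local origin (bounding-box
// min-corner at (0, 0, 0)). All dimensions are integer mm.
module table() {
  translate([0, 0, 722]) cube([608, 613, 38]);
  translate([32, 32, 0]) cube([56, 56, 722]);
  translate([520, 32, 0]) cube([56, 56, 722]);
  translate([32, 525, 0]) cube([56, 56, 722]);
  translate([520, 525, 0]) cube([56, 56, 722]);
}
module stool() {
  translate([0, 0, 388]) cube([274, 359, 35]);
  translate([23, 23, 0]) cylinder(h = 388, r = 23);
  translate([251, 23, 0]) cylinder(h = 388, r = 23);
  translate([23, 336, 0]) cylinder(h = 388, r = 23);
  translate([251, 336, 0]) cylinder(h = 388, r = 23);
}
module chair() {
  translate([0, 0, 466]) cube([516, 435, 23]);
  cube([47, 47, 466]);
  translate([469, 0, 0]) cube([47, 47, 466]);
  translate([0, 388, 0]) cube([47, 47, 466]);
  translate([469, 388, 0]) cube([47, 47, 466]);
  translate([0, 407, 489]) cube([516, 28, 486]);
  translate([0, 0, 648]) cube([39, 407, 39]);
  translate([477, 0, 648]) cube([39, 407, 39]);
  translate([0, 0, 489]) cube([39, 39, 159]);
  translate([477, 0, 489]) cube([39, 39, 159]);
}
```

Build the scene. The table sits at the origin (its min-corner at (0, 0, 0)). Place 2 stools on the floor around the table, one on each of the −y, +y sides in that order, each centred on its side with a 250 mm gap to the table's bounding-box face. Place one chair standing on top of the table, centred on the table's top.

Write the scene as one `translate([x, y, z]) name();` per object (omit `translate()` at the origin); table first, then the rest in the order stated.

table();
translate([167, -609, 0]) stool();
translate([167, 863, 0]) stool();
translate([46, 89, 760]) chair();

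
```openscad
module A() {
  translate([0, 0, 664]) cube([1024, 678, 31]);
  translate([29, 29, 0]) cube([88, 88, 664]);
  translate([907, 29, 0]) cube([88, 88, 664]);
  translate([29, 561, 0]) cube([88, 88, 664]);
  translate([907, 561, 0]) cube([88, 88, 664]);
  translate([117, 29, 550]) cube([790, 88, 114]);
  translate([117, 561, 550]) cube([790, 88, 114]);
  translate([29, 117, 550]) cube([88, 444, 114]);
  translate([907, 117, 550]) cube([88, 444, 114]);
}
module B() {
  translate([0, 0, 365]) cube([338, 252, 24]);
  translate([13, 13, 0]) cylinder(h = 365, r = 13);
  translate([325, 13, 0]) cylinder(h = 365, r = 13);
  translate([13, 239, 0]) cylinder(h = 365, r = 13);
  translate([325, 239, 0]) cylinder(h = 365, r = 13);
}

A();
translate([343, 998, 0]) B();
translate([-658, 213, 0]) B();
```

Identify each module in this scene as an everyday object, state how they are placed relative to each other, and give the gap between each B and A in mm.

Each stool's nearest face is 320 mm from the table's bounding box.

A is a table. B is a stool. Two stools sit around the table at the +y, −x sides. The gap between each stool and the table is 320 mm.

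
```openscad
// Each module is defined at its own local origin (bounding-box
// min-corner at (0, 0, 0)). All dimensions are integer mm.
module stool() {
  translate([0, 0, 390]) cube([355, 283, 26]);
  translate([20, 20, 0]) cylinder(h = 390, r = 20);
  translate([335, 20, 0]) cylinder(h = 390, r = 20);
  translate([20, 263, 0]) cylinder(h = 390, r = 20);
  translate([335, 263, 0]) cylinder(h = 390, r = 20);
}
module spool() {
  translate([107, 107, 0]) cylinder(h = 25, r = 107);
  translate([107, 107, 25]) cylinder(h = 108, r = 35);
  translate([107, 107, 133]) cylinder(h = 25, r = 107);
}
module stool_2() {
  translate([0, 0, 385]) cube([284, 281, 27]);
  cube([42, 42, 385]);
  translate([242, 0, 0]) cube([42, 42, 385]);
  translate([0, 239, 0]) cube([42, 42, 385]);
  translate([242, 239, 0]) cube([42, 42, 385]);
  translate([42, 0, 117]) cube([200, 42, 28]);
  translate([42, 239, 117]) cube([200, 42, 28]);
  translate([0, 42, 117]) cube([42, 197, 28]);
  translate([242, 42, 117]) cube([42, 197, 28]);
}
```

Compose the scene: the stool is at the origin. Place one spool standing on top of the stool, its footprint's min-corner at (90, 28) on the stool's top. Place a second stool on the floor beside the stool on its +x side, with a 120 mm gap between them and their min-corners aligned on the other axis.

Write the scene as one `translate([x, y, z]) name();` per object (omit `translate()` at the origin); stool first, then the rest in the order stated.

stool();
translate([90, 28, 416]) spool();
translate([475, 0, 0]) stool_2();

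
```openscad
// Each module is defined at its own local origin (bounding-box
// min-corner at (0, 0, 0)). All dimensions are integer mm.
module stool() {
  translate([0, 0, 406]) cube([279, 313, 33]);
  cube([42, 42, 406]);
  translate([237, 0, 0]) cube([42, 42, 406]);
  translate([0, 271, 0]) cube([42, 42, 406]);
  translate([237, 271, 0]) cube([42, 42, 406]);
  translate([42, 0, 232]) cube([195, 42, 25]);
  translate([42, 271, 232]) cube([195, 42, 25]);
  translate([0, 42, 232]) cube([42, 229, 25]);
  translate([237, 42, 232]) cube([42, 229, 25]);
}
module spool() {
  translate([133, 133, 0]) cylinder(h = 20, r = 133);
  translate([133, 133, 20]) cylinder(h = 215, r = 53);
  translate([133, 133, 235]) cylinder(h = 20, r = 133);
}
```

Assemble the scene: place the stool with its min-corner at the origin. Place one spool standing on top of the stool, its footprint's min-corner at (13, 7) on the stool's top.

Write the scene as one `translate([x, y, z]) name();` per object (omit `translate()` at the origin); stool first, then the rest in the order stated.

stool();
translate([13, 7, 439]) spool();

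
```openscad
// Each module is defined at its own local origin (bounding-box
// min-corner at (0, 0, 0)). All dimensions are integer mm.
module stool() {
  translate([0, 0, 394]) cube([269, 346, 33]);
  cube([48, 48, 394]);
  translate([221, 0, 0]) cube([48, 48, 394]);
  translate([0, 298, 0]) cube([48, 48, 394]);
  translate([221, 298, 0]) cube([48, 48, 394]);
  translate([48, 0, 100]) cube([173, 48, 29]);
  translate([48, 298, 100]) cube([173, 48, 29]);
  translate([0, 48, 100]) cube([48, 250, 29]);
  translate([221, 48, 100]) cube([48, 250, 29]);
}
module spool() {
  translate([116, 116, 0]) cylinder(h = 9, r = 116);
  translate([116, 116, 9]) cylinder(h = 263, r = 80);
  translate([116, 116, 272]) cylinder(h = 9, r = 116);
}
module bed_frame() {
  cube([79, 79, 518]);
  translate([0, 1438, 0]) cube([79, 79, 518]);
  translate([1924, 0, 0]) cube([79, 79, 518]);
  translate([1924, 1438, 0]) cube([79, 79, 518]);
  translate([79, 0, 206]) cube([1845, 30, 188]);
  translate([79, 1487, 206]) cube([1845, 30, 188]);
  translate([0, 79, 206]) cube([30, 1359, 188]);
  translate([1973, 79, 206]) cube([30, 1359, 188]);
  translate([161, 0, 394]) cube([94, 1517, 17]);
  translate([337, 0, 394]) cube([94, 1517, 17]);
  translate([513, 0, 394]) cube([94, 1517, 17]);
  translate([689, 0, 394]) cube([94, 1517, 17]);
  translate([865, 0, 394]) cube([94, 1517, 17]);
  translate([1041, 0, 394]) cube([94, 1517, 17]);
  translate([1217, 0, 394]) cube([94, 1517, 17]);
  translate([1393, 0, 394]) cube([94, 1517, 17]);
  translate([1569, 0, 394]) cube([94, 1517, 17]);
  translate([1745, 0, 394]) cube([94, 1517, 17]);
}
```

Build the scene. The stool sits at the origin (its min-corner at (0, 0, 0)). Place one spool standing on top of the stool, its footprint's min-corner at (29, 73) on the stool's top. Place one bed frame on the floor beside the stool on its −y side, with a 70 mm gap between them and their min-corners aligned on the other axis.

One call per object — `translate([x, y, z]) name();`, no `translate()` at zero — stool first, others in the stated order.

stool();
translate([29, 73, 427]) spool();
translate([0, -1587, 0]) bed_frame();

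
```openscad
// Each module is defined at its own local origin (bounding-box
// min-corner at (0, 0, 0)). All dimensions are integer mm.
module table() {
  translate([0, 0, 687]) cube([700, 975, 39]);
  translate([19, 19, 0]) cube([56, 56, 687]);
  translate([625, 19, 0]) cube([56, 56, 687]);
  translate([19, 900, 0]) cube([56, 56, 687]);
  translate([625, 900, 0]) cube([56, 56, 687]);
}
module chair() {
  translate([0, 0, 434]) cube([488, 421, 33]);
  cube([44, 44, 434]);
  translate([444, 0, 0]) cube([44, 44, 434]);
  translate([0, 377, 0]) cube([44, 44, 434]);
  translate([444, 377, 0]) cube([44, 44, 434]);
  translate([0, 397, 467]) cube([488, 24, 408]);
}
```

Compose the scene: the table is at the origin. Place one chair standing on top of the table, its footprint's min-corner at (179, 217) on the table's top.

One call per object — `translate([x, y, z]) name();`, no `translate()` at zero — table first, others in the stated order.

table();
translate([179, 217, 726]) chair();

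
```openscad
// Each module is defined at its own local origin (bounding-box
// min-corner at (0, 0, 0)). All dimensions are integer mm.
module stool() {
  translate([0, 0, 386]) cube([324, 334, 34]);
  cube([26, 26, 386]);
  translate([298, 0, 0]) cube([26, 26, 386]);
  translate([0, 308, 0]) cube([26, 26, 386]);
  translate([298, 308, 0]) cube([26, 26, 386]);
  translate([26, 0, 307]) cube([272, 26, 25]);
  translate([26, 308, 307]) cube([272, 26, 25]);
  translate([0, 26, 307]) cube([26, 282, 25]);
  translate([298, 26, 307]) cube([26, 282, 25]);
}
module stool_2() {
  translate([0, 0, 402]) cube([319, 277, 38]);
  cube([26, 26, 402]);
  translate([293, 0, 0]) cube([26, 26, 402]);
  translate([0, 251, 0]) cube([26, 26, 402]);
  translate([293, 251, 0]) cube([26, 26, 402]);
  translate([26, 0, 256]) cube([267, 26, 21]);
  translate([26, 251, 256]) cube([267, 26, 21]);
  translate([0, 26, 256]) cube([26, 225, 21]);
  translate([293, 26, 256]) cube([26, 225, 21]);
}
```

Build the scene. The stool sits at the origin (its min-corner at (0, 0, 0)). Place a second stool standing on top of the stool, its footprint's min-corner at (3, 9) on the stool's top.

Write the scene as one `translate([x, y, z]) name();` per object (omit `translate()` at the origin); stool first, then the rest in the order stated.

stool();
translate([3, 9, 420]) stool_2();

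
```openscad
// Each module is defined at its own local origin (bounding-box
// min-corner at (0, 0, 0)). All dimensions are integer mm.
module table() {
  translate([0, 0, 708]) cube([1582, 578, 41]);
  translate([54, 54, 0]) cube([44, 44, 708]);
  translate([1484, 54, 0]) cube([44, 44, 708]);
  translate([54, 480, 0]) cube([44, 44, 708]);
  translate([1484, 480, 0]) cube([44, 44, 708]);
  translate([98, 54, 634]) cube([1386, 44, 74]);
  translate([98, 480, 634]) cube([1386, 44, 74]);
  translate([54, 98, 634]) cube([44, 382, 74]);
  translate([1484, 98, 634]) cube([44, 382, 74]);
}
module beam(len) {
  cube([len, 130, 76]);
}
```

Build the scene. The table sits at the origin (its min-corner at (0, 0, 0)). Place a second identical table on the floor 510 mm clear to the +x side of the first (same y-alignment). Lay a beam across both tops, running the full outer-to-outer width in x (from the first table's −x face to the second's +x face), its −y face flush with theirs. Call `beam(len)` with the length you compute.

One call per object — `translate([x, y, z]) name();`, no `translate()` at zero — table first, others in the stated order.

table();
translate([2092, 0, 0]) table();
translate([0, 0, 749]) beam(3674);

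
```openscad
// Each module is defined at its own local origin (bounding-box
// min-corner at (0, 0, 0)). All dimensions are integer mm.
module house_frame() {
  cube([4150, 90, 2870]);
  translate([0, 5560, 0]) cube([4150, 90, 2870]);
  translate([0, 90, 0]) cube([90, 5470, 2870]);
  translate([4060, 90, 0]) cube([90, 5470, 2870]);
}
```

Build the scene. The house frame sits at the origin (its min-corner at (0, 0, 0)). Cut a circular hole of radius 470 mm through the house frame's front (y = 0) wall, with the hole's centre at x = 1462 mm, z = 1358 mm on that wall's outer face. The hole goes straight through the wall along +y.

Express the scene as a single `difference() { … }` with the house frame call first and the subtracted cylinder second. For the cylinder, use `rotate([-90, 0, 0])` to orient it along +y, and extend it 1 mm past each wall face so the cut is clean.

difference() {
  house_frame();
  translate([1462, -1, 1358]) rotate([-90, 0, 0]) cylinder(h = 92, r = 470);
}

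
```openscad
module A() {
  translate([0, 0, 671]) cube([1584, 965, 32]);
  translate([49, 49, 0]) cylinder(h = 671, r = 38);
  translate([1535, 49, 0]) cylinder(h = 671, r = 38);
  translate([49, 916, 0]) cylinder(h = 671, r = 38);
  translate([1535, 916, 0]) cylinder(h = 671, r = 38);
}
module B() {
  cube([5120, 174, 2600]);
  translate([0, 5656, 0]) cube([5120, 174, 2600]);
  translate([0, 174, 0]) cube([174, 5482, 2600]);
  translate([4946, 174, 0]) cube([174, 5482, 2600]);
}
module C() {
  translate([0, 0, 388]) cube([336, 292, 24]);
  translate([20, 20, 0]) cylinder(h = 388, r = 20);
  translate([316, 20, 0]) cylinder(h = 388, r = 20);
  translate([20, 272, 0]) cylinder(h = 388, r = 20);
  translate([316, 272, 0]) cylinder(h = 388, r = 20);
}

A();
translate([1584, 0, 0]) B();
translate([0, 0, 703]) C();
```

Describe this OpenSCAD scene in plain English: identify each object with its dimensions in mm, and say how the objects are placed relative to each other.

A is a table: top 1584 mm (x) × 965 mm (y), 32 mm thick, upper face at z = 703 mm, on four round legs of 76 mm diameter, each leg's bounding box inset 11 mm from the nearest pair of top edges, running from z = 0 to the bottom of the top.

B is a box-shaped house frame (walls only): outside footprint 5120×5830 mm, wall height 2600 mm, wall thickness 174 mm. The two y-facing walls run the full x-width; the two x-facing walls fit between the inner faces of the y-facing walls.

C is a simple wooden stool: a rectangular seat 336 mm (x) by 292 mm (y), 24 mm thick, top face at z = 412 mm, on four round legs, each 40 mm in diameter. The legs rest on z = 0, each leg's axis is inset half a diameter from the nearest pair of seat edges (so the leg's bounding box is flush with the corner).

The house frame is against the table's +x side, with their −y faces flush. The stool is on top of the table.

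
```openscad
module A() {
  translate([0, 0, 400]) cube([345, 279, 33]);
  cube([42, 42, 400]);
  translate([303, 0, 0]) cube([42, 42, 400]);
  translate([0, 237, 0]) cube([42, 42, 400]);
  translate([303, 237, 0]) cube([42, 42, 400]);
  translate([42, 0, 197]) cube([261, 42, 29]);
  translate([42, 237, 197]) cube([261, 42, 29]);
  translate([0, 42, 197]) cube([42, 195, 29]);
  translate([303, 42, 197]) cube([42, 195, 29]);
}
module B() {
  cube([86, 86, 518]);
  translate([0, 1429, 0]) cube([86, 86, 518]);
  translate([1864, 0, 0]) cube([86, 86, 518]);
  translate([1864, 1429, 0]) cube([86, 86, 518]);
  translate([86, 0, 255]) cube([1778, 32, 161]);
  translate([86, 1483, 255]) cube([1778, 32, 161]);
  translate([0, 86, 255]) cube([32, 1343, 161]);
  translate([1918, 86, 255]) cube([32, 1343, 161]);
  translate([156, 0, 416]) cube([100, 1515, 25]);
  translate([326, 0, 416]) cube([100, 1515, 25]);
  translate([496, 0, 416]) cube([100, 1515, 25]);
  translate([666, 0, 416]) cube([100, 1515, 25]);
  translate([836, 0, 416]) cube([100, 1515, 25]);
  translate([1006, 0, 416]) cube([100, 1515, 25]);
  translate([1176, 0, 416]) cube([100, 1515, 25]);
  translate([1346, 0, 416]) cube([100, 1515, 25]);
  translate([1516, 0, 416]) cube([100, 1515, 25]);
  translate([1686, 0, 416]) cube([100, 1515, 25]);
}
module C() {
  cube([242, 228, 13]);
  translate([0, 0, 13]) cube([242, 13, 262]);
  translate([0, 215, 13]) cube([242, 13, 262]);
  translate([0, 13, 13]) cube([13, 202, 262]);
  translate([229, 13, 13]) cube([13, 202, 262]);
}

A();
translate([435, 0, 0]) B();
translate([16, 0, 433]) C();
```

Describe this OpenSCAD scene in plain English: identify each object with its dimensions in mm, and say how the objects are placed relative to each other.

A is a four-legged stool. The seat is 345×279 mm, 33 mm thick, top at z = 433 mm. It stands on four square legs, each 42×42 mm in cross-section, from z = 0 to the seat underside, each flush with a corner of the seat. Four stretchers, 42 mm wide and 29 mm tall, connect adjacent legs with their undersides at z = 197 mm, each running between the inner faces of the legs it joins and aligned with the legs' outer faces on the other axis.

B is a bed frame 1950 mm long (x) by 1515 mm wide (y). Four 86×86 mm corner posts, 518 mm tall, at the corners of the footprint. Four rails of 32 mm thickness and 161 mm height run between adjacent posts with their undersides at z = 255 mm, their outer faces flush with the outside of the frame (the two x-running rails run between the posts' inner faces; the two y-running rails run between the posts' inner faces). 10 slats, each 100 mm wide (x) and 25 mm thick, lie across the top of the two x-running rails, running the full 1515 mm width of the frame in y; the slats are evenly spaced along x between the inner faces of the end posts with equal gaps (rounded down to the nearest mm) at the −x end and between each pair — any rounding remainder accumulates at the +x end.

C is an open storage box with external size 242×228×275 mm and wall thickness 13 mm (the base is also 13 mm thick). The base covers the whole footprint; the four walls stand on the base, with the y-facing walls full-width and the x-facing walls fitting between their inner faces.

The bed frame is on the floor beside the stool on its +x side. The open box is on top of the stool.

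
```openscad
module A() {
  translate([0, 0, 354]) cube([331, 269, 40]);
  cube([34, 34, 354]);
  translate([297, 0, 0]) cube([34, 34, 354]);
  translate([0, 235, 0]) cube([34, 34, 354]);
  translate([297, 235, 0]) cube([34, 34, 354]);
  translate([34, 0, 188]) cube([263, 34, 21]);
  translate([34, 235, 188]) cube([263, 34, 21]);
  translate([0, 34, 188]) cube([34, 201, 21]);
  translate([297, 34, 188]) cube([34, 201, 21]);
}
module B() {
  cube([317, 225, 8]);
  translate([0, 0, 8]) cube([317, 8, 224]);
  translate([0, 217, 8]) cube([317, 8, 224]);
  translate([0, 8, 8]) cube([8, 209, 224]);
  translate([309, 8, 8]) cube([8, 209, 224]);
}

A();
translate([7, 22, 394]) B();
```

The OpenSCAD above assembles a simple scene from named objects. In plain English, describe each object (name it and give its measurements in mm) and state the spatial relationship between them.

A is a four-legged stool. The seat is a 331×269×40 mm slab whose top surface is at z = 394 mm; four square legs, each 34×34 mm in cross-section, run from the floor (z = 0) to the underside of the seat, each flush with a corner of the seat. Four stretchers, 34 mm wide and 21 mm tall, connect adjacent legs with their undersides at z = 188 mm, each running between the inner faces of the legs it joins and aligned with the legs' outer faces on the other axis.

B is an open storage box with external size 317×225×232 mm and wall thickness 8 mm (the base is also 8 mm thick). The base covers the whole footprint; the four walls stand on the base, with the y-facing walls full-width and the x-facing walls fitting between their inner faces.

The open box is on top of the stool, centred.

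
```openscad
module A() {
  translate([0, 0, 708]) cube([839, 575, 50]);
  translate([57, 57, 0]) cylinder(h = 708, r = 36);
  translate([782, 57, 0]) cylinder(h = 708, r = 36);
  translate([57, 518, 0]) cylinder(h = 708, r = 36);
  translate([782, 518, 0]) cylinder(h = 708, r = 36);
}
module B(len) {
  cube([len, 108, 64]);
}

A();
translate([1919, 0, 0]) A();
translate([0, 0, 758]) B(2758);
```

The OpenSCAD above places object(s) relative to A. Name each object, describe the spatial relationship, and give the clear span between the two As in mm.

Second table starts at x = 1919; first ends at x = 839; clear span = 1919 − 839 = 1080 mm.

A is a table. B is a beam. A beam spans the tops of two tables. The clear span between the two tables is 1080 mm.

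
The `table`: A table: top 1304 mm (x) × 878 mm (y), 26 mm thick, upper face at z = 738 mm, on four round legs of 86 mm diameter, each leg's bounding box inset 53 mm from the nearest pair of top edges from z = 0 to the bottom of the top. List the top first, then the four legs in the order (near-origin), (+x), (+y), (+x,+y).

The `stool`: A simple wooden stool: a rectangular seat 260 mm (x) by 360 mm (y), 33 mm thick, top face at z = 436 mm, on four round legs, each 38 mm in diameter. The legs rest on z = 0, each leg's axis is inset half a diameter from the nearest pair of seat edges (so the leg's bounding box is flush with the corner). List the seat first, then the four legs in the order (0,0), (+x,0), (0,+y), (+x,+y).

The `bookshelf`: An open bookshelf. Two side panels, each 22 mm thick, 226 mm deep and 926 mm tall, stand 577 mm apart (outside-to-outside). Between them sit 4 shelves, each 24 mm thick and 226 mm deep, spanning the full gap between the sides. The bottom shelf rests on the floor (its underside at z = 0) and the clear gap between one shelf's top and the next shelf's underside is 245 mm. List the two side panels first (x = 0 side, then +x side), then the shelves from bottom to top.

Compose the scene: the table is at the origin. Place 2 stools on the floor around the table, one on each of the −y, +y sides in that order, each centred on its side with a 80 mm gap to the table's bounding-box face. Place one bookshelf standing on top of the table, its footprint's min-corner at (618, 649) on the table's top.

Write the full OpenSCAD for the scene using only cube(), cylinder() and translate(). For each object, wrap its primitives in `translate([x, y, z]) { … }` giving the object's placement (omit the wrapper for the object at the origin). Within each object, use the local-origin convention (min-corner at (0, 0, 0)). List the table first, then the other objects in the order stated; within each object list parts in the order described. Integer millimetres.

translate([0, 0, 712]) cube([1304, 878, 26]);
translate([96, 96, 0]) cylinder(h = 712, r = 43);
translate([1208, 96, 0]) cylinder(h = 712, r = 43);
translate([96, 782, 0]) cylinder(h = 712, r = 43);
translate([1208, 782, 0]) cylinder(h = 712, r = 43);
translate([522, -440, 0]) {
  translate([0, 0, 403]) cube([260, 360, 33]);
  translate([19, 19, 0]) cylinder(h = 403, r = 19);
  translate([241, 19, 0]) cylinder(h = 403, r = 19);
  translate([19, 341, 0]) cylinder(h = 403, r = 19);
  translate([241, 341, 0]) cylinder(h = 403, r = 19);
}
translate([522, 958, 0]) {
  translate([0, 0, 403]) cube([260, 360, 33]);
  translate([19, 19, 0]) cylinder(h = 403, r = 19);
  translate([241, 19, 0]) cylinder(h = 403, r = 19);
  translate([19, 341, 0]) cylinder(h = 403, r = 19);
  translate([241, 341, 0]) cylinder(h = 403, r = 19);
}
translate([618, 649, 738]) {
  cube([22, 226, 926]);
  translate([555, 0, 0]) cube([22, 226, 926]);
  translate([22, 0, 0]) cube([533, 226, 24]);
  translate([22, 0, 269]) cube([533, 226, 24]);
  translate([22, 0, 538]) cube([533, 226, 24]);
  translate([22, 0, 807]) cube([533, 226, 24]);
}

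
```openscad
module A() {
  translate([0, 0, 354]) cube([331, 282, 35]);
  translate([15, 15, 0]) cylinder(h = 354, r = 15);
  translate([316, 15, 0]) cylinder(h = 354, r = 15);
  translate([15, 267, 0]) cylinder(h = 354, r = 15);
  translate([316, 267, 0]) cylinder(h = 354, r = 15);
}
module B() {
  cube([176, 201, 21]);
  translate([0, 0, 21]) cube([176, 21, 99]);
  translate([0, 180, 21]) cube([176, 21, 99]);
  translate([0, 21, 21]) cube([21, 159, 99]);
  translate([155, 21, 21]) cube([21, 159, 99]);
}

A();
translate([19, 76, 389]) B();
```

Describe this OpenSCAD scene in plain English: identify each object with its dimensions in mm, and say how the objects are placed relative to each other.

A is a simple wooden stool: a rectangular seat 331 mm (x) by 282 mm (y), 35 mm thick, top face at z = 389 mm, on four round legs, each 30 mm in diameter. The legs rest on z = 0, each leg's axis is inset half a diameter from the nearest pair of seat edges (so the leg's bounding box is flush with the corner).

B is an open-topped rectangular box: outside dimensions 176×201×120 mm, with a uniform wall and base thickness of 21 mm. The base is a full 176×201 slab on the floor; four walls sit on top of the base. The front and back walls (the −y and +y sides) span the full width; the two side walls fit between them.

The open box is on top of the stool.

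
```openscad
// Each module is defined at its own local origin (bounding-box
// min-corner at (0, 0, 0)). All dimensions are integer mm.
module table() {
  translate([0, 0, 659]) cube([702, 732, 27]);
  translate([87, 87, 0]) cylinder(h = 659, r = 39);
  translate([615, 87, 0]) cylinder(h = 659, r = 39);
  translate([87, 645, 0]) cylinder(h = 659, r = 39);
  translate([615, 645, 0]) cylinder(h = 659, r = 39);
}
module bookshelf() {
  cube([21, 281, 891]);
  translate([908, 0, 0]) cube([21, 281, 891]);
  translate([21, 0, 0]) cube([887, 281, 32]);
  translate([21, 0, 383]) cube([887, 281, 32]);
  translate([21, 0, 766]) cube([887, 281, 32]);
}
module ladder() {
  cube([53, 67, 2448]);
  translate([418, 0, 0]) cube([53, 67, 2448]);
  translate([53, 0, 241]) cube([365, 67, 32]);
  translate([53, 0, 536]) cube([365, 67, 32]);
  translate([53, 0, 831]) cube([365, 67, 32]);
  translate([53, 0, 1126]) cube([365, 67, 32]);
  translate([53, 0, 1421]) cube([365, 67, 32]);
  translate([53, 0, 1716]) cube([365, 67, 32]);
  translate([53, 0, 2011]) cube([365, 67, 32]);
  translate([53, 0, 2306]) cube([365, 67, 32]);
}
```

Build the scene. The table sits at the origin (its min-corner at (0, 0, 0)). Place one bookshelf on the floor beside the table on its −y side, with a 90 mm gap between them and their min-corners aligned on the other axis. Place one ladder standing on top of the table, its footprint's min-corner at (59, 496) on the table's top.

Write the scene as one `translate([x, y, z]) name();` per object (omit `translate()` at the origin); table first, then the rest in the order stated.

table();
translate([0, -371, 0]) bookshelf();
translate([59, 496, 686]) ladder();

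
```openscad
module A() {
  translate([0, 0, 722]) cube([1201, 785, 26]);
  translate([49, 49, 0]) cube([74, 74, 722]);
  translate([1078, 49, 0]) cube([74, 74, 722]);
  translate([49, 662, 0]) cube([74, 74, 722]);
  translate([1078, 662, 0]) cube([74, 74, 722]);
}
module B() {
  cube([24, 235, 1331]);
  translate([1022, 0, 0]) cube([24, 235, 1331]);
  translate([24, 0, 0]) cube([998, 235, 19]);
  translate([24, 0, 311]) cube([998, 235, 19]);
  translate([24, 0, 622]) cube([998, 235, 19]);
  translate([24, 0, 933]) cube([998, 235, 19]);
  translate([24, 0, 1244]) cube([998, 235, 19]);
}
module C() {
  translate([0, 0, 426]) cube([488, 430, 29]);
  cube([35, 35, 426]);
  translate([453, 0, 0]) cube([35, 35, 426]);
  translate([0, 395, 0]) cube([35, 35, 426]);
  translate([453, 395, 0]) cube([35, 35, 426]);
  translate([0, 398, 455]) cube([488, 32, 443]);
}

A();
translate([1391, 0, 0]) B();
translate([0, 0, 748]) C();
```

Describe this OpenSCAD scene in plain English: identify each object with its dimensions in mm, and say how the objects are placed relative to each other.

A is a table with a 1201×785 mm rectangular top, 26 mm thick, top surface at z = 748 mm, supported by four 74×74 mm square legs, each inset 49 mm from the nearest pair of top edges, running from the floor.

B is an open bookshelf. Two side panels, each 24 mm thick, 235 mm deep and 1331 mm tall, stand 1046 mm apart (outside-to-outside). Between them sit 5 shelves, each 19 mm thick and 235 mm deep, spanning the full gap between the sides. The bottom shelf rests on the floor (its underside at z = 0) and the clear gap between one shelf's top and the next shelf's underside is 292 mm.

C is a chair. The seat is a 488×430×29 mm slab with its top at z = 455 mm, on four 35×35 mm corner legs (flush with the seat edges, standing on z = 0). A flat backrest 32 mm thick, 443 mm tall, spans the full seat width and rises from the seat top along its +y edge, rear face flush with the rear of the seat.

The bookshelf is on the floor beside the table on its +x side. The chair is on top of the table.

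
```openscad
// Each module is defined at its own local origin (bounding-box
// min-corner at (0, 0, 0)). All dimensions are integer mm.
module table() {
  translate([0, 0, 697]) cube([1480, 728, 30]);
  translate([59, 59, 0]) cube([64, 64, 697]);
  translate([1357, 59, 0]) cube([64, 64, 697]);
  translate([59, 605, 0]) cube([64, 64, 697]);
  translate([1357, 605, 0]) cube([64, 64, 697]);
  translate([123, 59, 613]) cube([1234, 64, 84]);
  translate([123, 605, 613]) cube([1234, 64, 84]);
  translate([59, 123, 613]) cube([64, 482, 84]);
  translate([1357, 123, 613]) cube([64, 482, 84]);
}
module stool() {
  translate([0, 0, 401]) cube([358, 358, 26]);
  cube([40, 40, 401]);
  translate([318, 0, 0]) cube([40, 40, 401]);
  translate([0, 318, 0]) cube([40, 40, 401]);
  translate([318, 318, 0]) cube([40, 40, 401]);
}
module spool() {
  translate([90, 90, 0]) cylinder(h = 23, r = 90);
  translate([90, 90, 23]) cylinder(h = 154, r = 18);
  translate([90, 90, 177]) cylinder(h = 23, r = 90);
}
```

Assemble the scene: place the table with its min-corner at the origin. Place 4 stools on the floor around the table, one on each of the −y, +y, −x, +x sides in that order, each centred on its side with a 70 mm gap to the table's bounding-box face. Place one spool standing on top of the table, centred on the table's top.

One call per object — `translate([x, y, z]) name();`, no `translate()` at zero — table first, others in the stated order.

table();
translate([561, -428, 0]) stool();
translate([561, 798, 0]) stool();
translate([-428, 185, 0]) stool();
translate([1550, 185, 0]) stool();
translate([650, 274, 727]) spool();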